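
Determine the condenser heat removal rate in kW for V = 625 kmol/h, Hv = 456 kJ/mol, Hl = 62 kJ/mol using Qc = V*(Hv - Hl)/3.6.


Qc = 625 * (456 - 62) / 3.6 = 625 * 394 / 3.6 = 68400

68400 kW


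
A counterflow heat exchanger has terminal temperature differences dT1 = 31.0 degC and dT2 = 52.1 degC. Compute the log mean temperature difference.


LMTD = (dT1 - dT2) / ln(dT1/dT2)
= (31.0 - 52.1) / ln(31.0 / 52.1) = -21.1 / -0.519178 = 40.64

40.64 degC


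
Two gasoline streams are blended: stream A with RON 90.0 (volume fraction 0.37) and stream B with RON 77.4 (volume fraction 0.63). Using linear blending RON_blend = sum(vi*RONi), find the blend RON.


Linear blending: RON_blend = sum(vi * RONi)
Contribution 1: 0.37 * 90.0 = 33.3
Contribution 2: 0.63 * 77.4 = 48.762
RON_blend = 33.3 + 48.762 = 82.062

82.062


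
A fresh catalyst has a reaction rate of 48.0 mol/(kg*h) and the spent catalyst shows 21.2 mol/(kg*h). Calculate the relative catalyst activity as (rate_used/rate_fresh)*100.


Activity (%) = (rate_used / rate_fresh) * 100
rate_used = 21.2, rate_fresh = 48.0
= (21.2 / 48.0) * 100
= 0.4417 * 100 = 44.17

44.17 %


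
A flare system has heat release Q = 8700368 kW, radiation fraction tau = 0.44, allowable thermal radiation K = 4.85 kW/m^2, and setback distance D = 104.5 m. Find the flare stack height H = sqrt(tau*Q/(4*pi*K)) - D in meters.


tau*Q/(4*pi*K) = 0.44 * 8700368 / (4 * pi * 4.85) = 62811.4
sqrt(62811.4) = 250.622
H = 250.622 - 104.5 = 146.1

146.1 m


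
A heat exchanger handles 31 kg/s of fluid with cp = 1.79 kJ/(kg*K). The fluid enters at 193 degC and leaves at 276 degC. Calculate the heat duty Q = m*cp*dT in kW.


Q = m_dot * cp * delta_T
delta_T = 276 - 193 = 83 K
Q = 31 * 1.79 * 83
= 55.49 * 83
= 4605.67 kW

4605.67 kW


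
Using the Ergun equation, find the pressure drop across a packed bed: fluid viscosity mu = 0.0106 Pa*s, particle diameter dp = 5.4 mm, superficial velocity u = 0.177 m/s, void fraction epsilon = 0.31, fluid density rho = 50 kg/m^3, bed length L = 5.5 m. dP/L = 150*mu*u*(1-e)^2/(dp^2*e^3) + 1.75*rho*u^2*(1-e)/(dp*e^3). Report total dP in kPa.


dp = 5.4 mm = 0.0054 m
Viscous term = 150*0.0106*0.177*(1-0.31)^2 / (0.0054^2*0.31^3) = 154240
Inertial term = 1.75*50*0.177^2*(1-0.31) / (0.0054*0.31^3) = 11757.8
dP/L = 154240 + 11757.8 = 165998 Pa/m
dP = 165998 * 5.5 / 1000 = 913.0 kPa

913.0 kPa


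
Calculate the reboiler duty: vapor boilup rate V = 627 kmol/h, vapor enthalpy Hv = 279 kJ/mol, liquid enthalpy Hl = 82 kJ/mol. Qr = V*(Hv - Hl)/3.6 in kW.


Qr = 627 * (279 - 82) / 3.6 = 627 * 197 / 3.6 = 34310

34310 kW


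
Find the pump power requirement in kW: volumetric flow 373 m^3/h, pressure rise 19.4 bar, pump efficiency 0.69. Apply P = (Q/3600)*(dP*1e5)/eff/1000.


Q = 373 / 3600 = 0.103611 m^3/s
P = 0.103611 * (19.4 * 1e5) / 0.69 / 1000 = 291.3

291.3 kW


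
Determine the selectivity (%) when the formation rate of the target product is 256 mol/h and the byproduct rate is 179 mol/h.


Selectivity = desired / (desired + undesired) * 100
Total products = 256 + 179 = 435 mol/h
S = 256 / 435 * 100
= 0.5885 * 100
= 58.85 %

58.85 %


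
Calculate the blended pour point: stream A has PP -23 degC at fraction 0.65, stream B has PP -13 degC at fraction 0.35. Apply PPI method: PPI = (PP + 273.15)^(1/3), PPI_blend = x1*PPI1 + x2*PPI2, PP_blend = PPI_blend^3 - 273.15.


PPI_1 = (-23 + 273.15)^(1/3) = 6.300865
PPI_2 = (-13 + 273.15)^(1/3) = 6.383731
PPI_blend = 0.65 * 6.300865 + 0.35 * 6.383731 = 6.329868
PP_blend = 6.329868^3 - 273.15 = 253.6203 - 273.15 = -19.53

-19.53 degC


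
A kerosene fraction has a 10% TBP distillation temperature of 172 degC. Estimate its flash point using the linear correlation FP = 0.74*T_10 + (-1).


FP = 0.74 * 172 + (-1) = 126.28

126.28 degC


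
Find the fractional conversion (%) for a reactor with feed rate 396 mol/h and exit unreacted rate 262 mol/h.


X = (F_in - F_out) / F_in * 100
Moles reacted = 396 - 262 = 134
X = 134 / 396 * 100
= 0.3384 * 100
= 33.84 %

33.84 %


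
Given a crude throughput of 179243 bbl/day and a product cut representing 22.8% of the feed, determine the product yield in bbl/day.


Crude throughput = 179243 bbl/day
Fraction yield = 22.8%
yield = throughput * fraction / 100
yield = 179243 * 22.8 / 100 = 40867.404

40867.404 bbl/day


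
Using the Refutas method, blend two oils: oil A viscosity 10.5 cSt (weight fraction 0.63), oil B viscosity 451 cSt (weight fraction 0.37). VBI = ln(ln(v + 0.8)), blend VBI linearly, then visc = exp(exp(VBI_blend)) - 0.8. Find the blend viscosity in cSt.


Refutas method: VBN_i = 14.534*ln(ln(visc_i + 0.8)) + 10.975, blended linearly by mass fraction; since VBN is linear in VBI_i = ln(ln(visc_i + 0.8)) and the fractions sum to 1, blend VBI directly: visc = exp(exp(VBI_blend)) - 0.8
VBI_1 = ln(ln(10.5 + 0.8)) = 0.88575
VBI_2 = ln(ln(451 + 0.8)) = 1.81046
VBI_blend = 0.63 * 0.88575 + 0.37 * 1.81046 = 1.22789
visc_blend = exp(exp(1.22789)) - 0.8 = 29.59

29.59 cSt


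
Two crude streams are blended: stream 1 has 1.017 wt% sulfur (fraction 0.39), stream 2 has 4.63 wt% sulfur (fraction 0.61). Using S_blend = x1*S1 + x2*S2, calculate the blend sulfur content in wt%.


Linear sulfur blending: S_blend = x1*S1 + x2*S2
Contribution 1: 0.39 * 1.017 = 0.39663 wt%
Contribution 2: 0.61 * 4.63 = 2.8243 wt%
S_blend = 0.39663 + 2.8243 = 3.22093

3.22093 wt%


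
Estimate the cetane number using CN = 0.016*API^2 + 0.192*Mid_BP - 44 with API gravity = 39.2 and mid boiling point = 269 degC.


CN = 0.016 * 39.2^2 + 0.192 * 269 - 44
CN = 24.58624 + 51.648 - 44 = 32.23424

32.23424


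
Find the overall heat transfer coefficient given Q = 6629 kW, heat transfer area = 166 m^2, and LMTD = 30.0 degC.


From Q = U*A*LMTD, U = Q / (A * LMTD)
U = 6629 / (166 * 30.0) = 6629 / 4980 = 1.331

1.331 kW/(m^2*K)


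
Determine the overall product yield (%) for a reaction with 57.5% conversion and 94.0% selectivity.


Overall yield = conversion (%) * selectivity (%) / 100
Conversion = 57.5%, Selectivity = 94.0%
Y = 57.5 * 94.0 / 100
= 54.05 %

54.05 %


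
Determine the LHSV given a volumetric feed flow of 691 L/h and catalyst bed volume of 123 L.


LHSV = volumetric feed rate / catalyst volume
= 691 L/h / 123 L
= 5.618 h^-1

5.618 h^-1


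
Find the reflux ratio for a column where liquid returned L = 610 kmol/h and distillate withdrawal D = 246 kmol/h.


Reflux ratio definition: R = L / D (liquid returned / distillate withdrawn)
L = 610 kmol/h, D = 246 kmol/h
R = 610 / 246 = 2.480

2.480


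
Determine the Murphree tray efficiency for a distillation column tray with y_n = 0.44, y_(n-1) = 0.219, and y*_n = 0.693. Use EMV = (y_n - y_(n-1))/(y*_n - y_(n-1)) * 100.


Murphree vapor efficiency: EMV = (y_n - y_(n-1)) / (y*_n - y_(n-1)) * 100
EMV = (0.44 - 0.219) / (0.693 - 0.219) * 100 = 0.221 / 0.474 * 100 = 46.62

46.62 %


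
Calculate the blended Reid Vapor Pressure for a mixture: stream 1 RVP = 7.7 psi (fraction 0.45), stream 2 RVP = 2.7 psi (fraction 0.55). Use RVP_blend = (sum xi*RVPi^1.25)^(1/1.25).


Chevron index: RVP_blend = (sum xi*RVPi^1.25)^(1/1.25)
RVP^1.25 terms: 0.45 * 7.7^1.25 + 0.55 * 2.7^1.25 = 7.67556
RVP_blend = 7.67556^(1/1.25) = 5.106

5.106 psi


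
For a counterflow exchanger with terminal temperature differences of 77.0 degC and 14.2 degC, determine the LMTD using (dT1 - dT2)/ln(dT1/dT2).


LMTD = (dT1 - dT2) / ln(dT1/dT2)
= (77.0 - 14.2) / ln(77.0 / 14.2) = 62.8 / 1.69056 = 37.15

37.15 degC


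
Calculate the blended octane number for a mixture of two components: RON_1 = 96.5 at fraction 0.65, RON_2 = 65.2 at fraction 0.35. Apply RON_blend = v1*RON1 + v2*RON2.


Linear blending: RON_blend = sum(vi * RONi)
Contribution 1: 0.65 * 96.5 = 62.725
Contribution 2: 0.35 * 65.2 = 22.82
RON_blend = 62.725 + 22.82 = 85.545

85.545


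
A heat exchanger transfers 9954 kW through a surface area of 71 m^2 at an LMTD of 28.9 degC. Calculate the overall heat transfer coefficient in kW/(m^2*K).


From Q = U*A*LMTD, U = Q / (A * LMTD)
U = 9954 / (71 * 28.9) = 9954 / 2051.9 = 4.851

4.851 kW/(m^2*K)


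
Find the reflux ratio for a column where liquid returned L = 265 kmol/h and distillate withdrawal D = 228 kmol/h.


Reflux ratio definition: R = L / D (liquid returned / distillate withdrawn)
L = 265 kmol/h, D = 228 kmol/h
R = 265 / 228 = 1.162

1.162


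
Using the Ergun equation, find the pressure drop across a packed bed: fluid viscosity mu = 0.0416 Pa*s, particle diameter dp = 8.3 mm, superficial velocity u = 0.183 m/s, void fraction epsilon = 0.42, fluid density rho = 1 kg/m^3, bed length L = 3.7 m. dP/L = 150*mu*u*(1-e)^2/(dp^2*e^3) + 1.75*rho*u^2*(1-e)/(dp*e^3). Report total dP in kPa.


dp = 8.3 mm = 0.0083 m
Viscous term = 150*0.0416*0.183*(1-0.42)^2 / (0.0083^2*0.42^3) = 75264.1
Inertial term = 1.75*1*0.183^2*(1-0.42) / (0.0083*0.42^3) = 55.2767
dP/L = 75264.1 + 55.2767 = 75319.4 Pa/m
dP = 75319.4 * 3.7 / 1000 = 278.7 kPa

278.7 kPa


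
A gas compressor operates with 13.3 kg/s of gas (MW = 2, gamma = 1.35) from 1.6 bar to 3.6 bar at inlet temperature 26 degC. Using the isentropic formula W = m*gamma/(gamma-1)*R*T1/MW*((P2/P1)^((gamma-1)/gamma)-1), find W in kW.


Isentropic work: W = m*(gamma/(gamma-1))*(R*T1/MW)*((P2/P1)^((gamma-1)/gamma) - 1)
T1 = 26 + 273.15 = 299.15 K
Pressure ratio = 3.6 / 1.6 = 2.25
Exponent = (1.35 - 1)/1.35 = 0.259259
(P2/P1)^exp - 1 = 2.25^0.259259 - 1 = 0.233975
W = 13.3 * 1.35 / 0.35 * 8.314 * 299.15 / 2 * 0.233975 = 14930

14930 kW


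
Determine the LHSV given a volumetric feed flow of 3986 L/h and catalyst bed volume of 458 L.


LHSV = volumetric feed rate / catalyst volume
= 3986 L/h / 458 L
= 8.703 h^-1

8.703 h^-1


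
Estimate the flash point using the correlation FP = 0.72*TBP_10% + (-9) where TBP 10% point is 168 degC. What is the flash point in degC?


FP = 0.72 * 168 + (-9) = 111.96

111.96 degC


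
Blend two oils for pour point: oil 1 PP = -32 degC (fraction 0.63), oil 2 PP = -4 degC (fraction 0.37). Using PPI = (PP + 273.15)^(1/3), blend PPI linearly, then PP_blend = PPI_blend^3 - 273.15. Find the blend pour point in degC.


PPI_1 = (-32 + 273.15)^(1/3) = 6.224375
PPI_2 = (-4 + 273.15)^(1/3) = 6.456514
PPI_blend = 0.63 * 6.224375 + 0.37 * 6.456514 = 6.310266
PP_blend = 6.310266^3 - 273.15 = 251.2714 - 273.15 = -21.88

-21.88 degC


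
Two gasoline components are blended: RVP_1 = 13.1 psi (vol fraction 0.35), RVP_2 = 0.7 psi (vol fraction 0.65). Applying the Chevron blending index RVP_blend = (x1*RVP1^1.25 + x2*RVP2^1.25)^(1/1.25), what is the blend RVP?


Chevron index: RVP_blend = (sum xi*RVPi^1.25)^(1/1.25)
RVP^1.25 terms: 0.35 * 13.1^1.25 + 0.65 * 0.7^1.25 = 9.13901
RVP_blend = 9.13901^(1/1.25) = 5.871

5.871 psi


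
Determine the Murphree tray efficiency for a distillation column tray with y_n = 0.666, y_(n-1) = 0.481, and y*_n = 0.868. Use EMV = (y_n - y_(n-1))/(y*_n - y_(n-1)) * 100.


Murphree vapor efficiency: EMV = (y_n - y_(n-1)) / (y*_n - y_(n-1)) * 100
EMV = (0.666 - 0.481) / (0.868 - 0.481) * 100 = 0.185 / 0.387 * 100 = 47.80

47.80 %


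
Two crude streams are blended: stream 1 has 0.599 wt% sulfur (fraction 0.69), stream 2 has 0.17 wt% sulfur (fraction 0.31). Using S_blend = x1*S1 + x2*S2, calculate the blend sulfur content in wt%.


Linear sulfur blending: S_blend = x1*S1 + x2*S2
Contribution 1: 0.69 * 0.599 = 0.41331 wt%
Contribution 2: 0.31 * 0.17 = 0.0527 wt%
S_blend = 0.41331 + 0.0527 = 0.46601

0.46601 wt%


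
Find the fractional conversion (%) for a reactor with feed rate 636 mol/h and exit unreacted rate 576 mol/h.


X = (F_in - F_out) / F_in * 100
Moles reacted = 636 - 576 = 60
X = 60 / 636 * 100
= 0.09434 * 100
= 9.434 %

9.434 %


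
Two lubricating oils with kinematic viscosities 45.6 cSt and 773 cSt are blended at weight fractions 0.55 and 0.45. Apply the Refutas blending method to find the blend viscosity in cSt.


Refutas method: VBN_i = 14.534*ln(ln(visc_i + 0.8)) + 10.975, blended linearly by mass fraction; since VBN is linear in VBI_i = ln(ln(visc_i + 0.8)) and the fractions sum to 1, blend VBI directly: visc = exp(exp(VBI_blend)) - 0.8
VBI_1 = ln(ln(45.6 + 0.8)) = 1.34477
VBI_2 = ln(ln(773 + 0.8)) = 1.89481
VBI_blend = 0.55 * 1.34477 + 0.45 * 1.89481 = 1.59229
visc_blend = exp(exp(1.59229)) - 0.8 = 135.5

135.5 cSt


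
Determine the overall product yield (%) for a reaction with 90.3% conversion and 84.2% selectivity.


Overall yield = conversion (%) * selectivity (%) / 100
Conversion = 90.3%, Selectivity = 84.2%
Y = 90.3 * 84.2 / 100
= 76.0326 %

76.0326 %


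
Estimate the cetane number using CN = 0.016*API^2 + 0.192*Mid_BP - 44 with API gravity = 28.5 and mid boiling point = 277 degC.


CN = 0.016 * 28.5^2 + 0.192 * 277 - 44
CN = 12.996 + 53.184 - 44 = 22.18

22.18


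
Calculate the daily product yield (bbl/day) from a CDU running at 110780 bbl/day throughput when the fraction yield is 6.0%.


Crude throughput = 110780 bbl/day
Fraction yield = 6.0%
yield = throughput * fraction / 100
yield = 110780 * 6.0 / 100 = 6646.8

6646.8 bbl/day


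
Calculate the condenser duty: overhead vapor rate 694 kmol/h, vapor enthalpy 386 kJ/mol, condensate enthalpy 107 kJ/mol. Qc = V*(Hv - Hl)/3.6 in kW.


Qc = 694 * (386 - 107) / 3.6 = 694 * 279 / 3.6 = 53780

53780 kW


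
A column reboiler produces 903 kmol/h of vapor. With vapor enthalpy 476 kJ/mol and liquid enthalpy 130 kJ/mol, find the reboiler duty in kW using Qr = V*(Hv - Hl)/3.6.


Qr = 903 * (476 - 130) / 3.6 = 903 * 346 / 3.6 = 86790

86790 kW


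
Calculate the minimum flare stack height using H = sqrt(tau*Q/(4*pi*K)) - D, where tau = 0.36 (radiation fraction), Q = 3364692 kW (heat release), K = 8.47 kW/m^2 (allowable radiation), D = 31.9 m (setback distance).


tau*Q/(4*pi*K) = 0.36 * 3364692 / (4 * pi * 8.47) = 11380.3
sqrt(11380.3) = 106.678
H = 106.678 - 31.9 = 74.78

74.78 m


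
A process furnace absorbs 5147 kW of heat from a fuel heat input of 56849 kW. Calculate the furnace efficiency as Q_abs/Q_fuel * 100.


Furnace efficiency = Q_absorbed / Q_fuel * 100
= 5147 / 56849 * 100 = 9.054

9.054 %


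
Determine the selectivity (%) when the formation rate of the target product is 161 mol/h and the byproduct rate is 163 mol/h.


Selectivity = desired / (desired + undesired) * 100
Total products = 161 + 163 = 324 mol/h
S = 161 / 324 * 100
= 0.4969 * 100
= 49.69 %

49.69 %


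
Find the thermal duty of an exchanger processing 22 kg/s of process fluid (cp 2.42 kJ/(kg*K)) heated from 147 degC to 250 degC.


Q = m_dot * cp * delta_T
delta_T = 250 - 147 = 103 K
Q = 22 * 2.42 * 103
= 53.24 * 103
= 5483.72 kW

5483.72 kW


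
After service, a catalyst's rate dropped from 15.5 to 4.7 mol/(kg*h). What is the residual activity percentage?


Activity (%) = (rate_used / rate_fresh) * 100
rate_used = 4.7, rate_fresh = 15.5
= (4.7 / 15.5) * 100
= 0.3032 * 100 = 30.32

30.32 %


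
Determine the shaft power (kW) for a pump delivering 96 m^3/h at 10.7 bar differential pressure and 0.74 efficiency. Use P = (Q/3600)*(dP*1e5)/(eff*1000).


Q = 96 / 3600 = 0.0266667 m^3/s
P = 0.0266667 * (10.7 * 1e5) / 0.74 / 1000 = 38.56

38.56 kW


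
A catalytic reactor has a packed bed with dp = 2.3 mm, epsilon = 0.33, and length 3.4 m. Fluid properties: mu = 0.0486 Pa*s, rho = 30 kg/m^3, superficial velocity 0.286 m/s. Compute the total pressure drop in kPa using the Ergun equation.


dp = 2.3 mm = 0.0023 m
Viscous term = 150*0.0486*0.286*(1-0.33)^2 / (0.0023^2*0.33^3) = 4923180
Inertial term = 1.75*30*0.286^2*(1-0.33) / (0.0023*0.33^3) = 34809.4
dP/L = 4923180 + 34809.4 = 4957990 Pa/m
dP = 4957990 * 3.4 / 1000 = 16860 kPa

16860 kPa


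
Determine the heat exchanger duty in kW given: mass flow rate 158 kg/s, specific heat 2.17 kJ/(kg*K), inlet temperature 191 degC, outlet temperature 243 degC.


Q = m_dot * cp * delta_T
delta_T = 243 - 191 = 52 K
Q = 158 * 2.17 * 52
= 342.86 * 52
= 17828.72 kW

17828.72 kW


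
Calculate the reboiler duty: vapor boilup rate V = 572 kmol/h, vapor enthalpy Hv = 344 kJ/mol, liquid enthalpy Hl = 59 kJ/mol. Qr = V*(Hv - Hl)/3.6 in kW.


Qr = 572 * (344 - 59) / 3.6 = 572 * 285 / 3.6 = 45280

45280 kW


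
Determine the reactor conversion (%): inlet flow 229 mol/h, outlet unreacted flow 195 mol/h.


X = (F_in - F_out) / F_in * 100
Moles reacted = 229 - 195 = 34
X = 34 / 229 * 100
= 0.1485 * 100
= 14.85 %

14.85 %


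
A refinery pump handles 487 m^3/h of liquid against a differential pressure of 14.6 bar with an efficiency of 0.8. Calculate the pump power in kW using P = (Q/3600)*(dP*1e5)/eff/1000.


Q = 487 / 3600 = 0.135278 m^3/s
P = 0.135278 * (14.6 * 1e5) / 0.8 / 1000 = 246.9

246.9 kW


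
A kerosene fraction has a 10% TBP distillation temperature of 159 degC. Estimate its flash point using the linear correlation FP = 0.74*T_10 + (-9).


FP = 0.74 * 159 + (-9) = 108.66

108.66 degC


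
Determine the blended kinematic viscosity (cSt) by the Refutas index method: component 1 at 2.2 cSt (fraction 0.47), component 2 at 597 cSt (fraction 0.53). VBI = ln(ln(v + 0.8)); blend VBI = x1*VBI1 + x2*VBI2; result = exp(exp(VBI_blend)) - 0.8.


Refutas method: VBN_i = 14.534*ln(ln(visc_i + 0.8)) + 10.975, blended linearly by mass fraction; since VBN is linear in VBI_i = ln(ln(visc_i + 0.8)) and the fractions sum to 1, blend VBI directly: visc = exp(exp(VBI_blend)) - 0.8
VBI_1 = ln(ln(2.2 + 0.8)) = 0.0940478
VBI_2 = ln(ln(597 + 0.8)) = 1.85524
VBI_blend = 0.47 * 0.0940478 + 0.53 * 1.85524 = 1.02748
visc_blend = exp(exp(1.02748)) - 0.8 = 15.55

15.55 cSt


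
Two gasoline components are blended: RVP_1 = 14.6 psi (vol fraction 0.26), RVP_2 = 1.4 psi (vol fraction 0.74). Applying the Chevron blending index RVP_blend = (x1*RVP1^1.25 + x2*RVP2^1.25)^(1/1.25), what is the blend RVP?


Chevron index: RVP_blend = (sum xi*RVPi^1.25)^(1/1.25)
RVP^1.25 terms: 0.26 * 14.6^1.25 + 0.74 * 1.4^1.25 = 8.5471
RVP_blend = 8.5471^(1/1.25) = 5.565

5.565 psi


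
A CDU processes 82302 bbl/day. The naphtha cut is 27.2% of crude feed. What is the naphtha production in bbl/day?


Crude throughput = 82302 bbl/day
Fraction yield = 27.2%
yield = throughput * fraction / 100
yield = 82302 * 27.2 / 100 = 22386.144

22386.144 bbl/day


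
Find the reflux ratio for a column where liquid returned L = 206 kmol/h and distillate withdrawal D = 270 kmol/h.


Reflux ratio definition: R = L / D (liquid returned / distillate withdrawn)
L = 206 kmol/h, D = 270 kmol/h
R = 206 / 270 = 0.7630

0.7630


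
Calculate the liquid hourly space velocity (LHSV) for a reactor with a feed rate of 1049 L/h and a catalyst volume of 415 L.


LHSV = volumetric feed rate / catalyst volume
= 1049 L/h / 415 L
= 2.528 h^-1

2.528 h^-1


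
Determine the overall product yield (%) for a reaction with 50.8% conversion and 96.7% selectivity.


Overall yield = conversion (%) * selectivity (%) / 100
Conversion = 50.8%, Selectivity = 96.7%
Y = 50.8 * 96.7 / 100
= 49.1236 %

49.1236 %


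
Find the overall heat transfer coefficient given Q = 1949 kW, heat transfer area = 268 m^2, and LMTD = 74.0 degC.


From Q = U*A*LMTD, U = Q / (A * LMTD)
U = 1949 / (268 * 74.0) = 1949 / 19832 = 0.09828

0.09828 kW/(m^2*K)


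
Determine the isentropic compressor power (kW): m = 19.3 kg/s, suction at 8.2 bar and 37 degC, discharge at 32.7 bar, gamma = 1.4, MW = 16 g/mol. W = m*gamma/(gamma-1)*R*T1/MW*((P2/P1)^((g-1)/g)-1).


Isentropic work: W = m*(gamma/(gamma-1))*(R*T1/MW)*((P2/P1)^((gamma-1)/gamma) - 1)
T1 = 37 + 273.15 = 310.15 K
Pressure ratio = 32.7 / 8.2 = 3.9878
Exponent = (1.4 - 1)/1.4 = 0.285714
(P2/P1)^exp - 1 = 3.9878^0.285714 - 1 = 0.484697
W = 19.3 * 1.4 / 0.4 * 8.314 * 310.15 / 16 * 0.484697 = 5277

5277 kW


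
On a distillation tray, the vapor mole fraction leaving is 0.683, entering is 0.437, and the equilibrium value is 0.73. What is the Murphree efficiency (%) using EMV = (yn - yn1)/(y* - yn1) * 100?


Murphree vapor efficiency: EMV = (y_n - y_(n-1)) / (y*_n - y_(n-1)) * 100
EMV = (0.683 - 0.437) / (0.73 - 0.437) * 100 = 0.246 / 0.293 * 100 = 83.96

83.96 %


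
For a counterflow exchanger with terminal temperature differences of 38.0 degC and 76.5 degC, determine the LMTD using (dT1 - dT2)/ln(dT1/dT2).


LMTD = (dT1 - dT2) / ln(dT1/dT2)
= (38.0 - 76.5) / ln(38.0 / 76.5) = -38.5 / -0.699705 = 55.02

55.02 degC


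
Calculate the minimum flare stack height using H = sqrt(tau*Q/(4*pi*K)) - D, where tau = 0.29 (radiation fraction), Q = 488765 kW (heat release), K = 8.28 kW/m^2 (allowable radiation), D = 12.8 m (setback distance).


tau*Q/(4*pi*K) = 0.29 * 488765 / (4 * pi * 8.28) = 1362.25
sqrt(1362.25) = 36.9087
H = 36.9087 - 12.8 = 24.11

24.11 m


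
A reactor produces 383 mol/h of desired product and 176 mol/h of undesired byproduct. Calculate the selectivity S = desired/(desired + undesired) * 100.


Selectivity = desired / (desired + undesired) * 100
Total products = 383 + 176 = 559 mol/h
S = 383 / 559 * 100
= 0.6852 * 100
= 68.52 %

68.52 %


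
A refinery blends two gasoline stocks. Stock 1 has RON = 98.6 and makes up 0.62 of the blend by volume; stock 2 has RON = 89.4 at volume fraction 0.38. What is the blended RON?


Linear blending: RON_blend = sum(vi * RONi)
Contribution 1: 0.62 * 98.6 = 61.132
Contribution 2: 0.38 * 89.4 = 33.972
RON_blend = 61.132 + 33.972 = 95.104

95.104


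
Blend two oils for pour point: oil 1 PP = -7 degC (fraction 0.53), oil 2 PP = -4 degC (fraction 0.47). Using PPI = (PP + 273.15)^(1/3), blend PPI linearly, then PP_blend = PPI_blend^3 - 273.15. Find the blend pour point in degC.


PPI_1 = (-7 + 273.15)^(1/3) = 6.432436
PPI_2 = (-4 + 273.15)^(1/3) = 6.456514
PPI_blend = 0.53 * 6.432436 + 0.47 * 6.456514 = 6.443753
PP_blend = 6.443753^3 - 273.15 = 267.5572 - 273.15 = -5.59

-5.59 degC


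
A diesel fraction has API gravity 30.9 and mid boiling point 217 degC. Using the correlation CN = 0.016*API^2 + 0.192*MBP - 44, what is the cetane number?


CN = 0.016 * 30.9^2 + 0.192 * 217 - 44
CN = 15.27696 + 41.664 - 44 = 12.94096

12.94096


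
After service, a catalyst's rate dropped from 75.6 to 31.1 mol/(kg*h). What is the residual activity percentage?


Activity (%) = (rate_used / rate_fresh) * 100
rate_used = 31.1, rate_fresh = 75.6
= (31.1 / 75.6) * 100
= 0.4114 * 100 = 41.14

41.14 %


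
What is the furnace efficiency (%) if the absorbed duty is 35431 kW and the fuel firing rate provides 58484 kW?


Furnace efficiency = Q_absorbed / Q_fuel * 100
= 35431 / 58484 * 100 = 60.58

60.58 %


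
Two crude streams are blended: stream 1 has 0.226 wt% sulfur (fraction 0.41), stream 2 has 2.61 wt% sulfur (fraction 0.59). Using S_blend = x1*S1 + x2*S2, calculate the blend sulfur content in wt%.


Linear sulfur blending: S_blend = x1*S1 + x2*S2
Contribution 1: 0.41 * 0.226 = 0.09266 wt%
Contribution 2: 0.59 * 2.61 = 1.5399 wt%
S_blend = 0.09266 + 1.5399 = 1.63256

1.63256 wt%


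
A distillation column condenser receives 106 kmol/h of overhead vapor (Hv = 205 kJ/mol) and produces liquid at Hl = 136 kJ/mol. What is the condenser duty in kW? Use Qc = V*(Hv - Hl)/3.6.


Qc = 106 * (205 - 136) / 3.6 = 106 * 69 / 3.6 = 2032

2032 kW


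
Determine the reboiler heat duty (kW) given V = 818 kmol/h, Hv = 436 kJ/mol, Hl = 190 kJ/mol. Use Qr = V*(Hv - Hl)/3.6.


Qr = 818 * (436 - 190) / 3.6 = 818 * 246 / 3.6 = 55900

55900 kW


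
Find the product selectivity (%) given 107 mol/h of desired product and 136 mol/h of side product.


Selectivity = desired / (desired + undesired) * 100
Total products = 107 + 136 = 243 mol/h
S = 107 / 243 * 100
= 0.4403 * 100
= 44.03 %

44.03 %


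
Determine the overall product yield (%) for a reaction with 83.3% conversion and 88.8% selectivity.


Overall yield = conversion (%) * selectivity (%) / 100
Conversion = 83.3%, Selectivity = 88.8%
Y = 83.3 * 88.8 / 100
= 73.9704 %

73.9704 %


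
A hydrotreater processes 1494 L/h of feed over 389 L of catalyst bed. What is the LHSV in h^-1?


LHSV = volumetric feed rate / catalyst volume
= 1494 L/h / 389 L
= 3.841 h^-1

3.841 h^-1


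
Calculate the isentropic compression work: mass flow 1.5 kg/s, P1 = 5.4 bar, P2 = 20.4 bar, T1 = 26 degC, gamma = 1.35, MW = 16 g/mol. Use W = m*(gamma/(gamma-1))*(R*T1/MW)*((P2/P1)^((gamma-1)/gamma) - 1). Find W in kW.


Isentropic work: W = m*(gamma/(gamma-1))*(R*T1/MW)*((P2/P1)^((gamma-1)/gamma) - 1)
T1 = 26 + 273.15 = 299.15 K
Pressure ratio = 20.4 / 5.4 = 3.77778
Exponent = (1.35 - 1)/1.35 = 0.259259
(P2/P1)^exp - 1 = 3.77778^0.259259 - 1 = 0.411412
W = 1.5 * 1.35 / 0.35 * 8.314 * 299.15 / 16 * 0.411412 = 370.0

370.0 kW


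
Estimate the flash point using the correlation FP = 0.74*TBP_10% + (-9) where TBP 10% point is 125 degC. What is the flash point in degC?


FP = 0.74 * 125 + (-9) = 83.5

83.5 degC


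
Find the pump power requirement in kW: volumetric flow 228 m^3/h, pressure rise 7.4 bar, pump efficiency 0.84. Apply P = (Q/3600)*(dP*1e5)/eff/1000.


Q = 228 / 3600 = 0.0633333 m^3/s
P = 0.0633333 * (7.4 * 1e5) / 0.84 / 1000 = 55.79

55.79 kW


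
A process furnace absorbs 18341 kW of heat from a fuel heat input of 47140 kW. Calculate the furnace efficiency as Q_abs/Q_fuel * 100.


Furnace efficiency = Q_absorbed / Q_fuel * 100
= 18341 / 47140 * 100 = 38.91

38.91 %


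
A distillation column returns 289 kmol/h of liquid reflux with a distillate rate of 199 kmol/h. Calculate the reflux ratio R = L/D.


Reflux ratio definition: R = L / D (liquid returned / distillate withdrawn)
L = 289 kmol/h, D = 199 kmol/h
R = 289 / 199 = 1.452

1.452


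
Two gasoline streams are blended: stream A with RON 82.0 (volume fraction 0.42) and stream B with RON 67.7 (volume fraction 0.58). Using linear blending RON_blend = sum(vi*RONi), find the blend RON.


Linear blending: RON_blend = sum(vi * RONi)
Contribution 1: 0.42 * 82.0 = 34.44
Contribution 2: 0.58 * 67.7 = 39.266
RON_blend = 34.44 + 39.266 = 73.706

73.706


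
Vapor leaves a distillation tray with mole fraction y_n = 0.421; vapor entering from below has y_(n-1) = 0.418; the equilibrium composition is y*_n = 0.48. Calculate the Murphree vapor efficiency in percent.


Murphree vapor efficiency: EMV = (y_n - y_(n-1)) / (y*_n - y_(n-1)) * 100
EMV = (0.421 - 0.418) / (0.48 - 0.418) * 100 = 0.003 / 0.062 * 100 = 4.839

4.839 %


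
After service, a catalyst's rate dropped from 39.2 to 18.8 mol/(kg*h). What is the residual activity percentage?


Activity (%) = (rate_used / rate_fresh) * 100
rate_used = 18.8, rate_fresh = 39.2
= (18.8 / 39.2) * 100
= 0.4796 * 100 = 47.96

47.96 %


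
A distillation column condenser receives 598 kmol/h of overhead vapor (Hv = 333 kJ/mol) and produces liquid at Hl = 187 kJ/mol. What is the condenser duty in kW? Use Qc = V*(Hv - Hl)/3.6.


Qc = 598 * (333 - 187) / 3.6 = 598 * 146 / 3.6 = 24250

24250 kW


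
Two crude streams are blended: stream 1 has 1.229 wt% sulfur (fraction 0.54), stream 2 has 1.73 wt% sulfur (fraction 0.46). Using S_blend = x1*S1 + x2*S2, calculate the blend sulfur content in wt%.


Linear sulfur blending: S_blend = x1*S1 + x2*S2
Contribution 1: 0.54 * 1.229 = 0.66366 wt%
Contribution 2: 0.46 * 1.73 = 0.7958 wt%
S_blend = 0.66366 + 0.7958 = 1.45946

1.45946 wt%


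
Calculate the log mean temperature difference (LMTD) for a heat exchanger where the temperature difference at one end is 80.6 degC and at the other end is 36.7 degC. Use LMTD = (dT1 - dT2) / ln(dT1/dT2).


LMTD = (dT1 - dT2) / ln(dT1/dT2)
= (80.6 - 36.7) / ln(80.6 / 36.7) = 43.9 / 0.786722 = 55.80

55.80 degC


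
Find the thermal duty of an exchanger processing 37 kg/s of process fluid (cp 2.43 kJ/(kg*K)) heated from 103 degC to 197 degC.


Q = m_dot * cp * delta_T
delta_T = 197 - 103 = 94 K
Q = 37 * 2.43 * 94
= 89.91 * 94
= 8451.54 kW

8451.54 kW


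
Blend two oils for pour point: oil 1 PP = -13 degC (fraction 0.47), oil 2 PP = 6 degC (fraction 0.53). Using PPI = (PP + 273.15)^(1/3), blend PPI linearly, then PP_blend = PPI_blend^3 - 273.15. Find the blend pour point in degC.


PPI_1 = (-13 + 273.15)^(1/3) = 6.383731
PPI_2 = (6 + 273.15)^(1/3) = 6.535506
PPI_blend = 0.47 * 6.383731 + 0.53 * 6.535506 = 6.464172
PP_blend = 6.464172^3 - 273.15 = 270.1088 - 273.15 = -3.04

-3.04 degC


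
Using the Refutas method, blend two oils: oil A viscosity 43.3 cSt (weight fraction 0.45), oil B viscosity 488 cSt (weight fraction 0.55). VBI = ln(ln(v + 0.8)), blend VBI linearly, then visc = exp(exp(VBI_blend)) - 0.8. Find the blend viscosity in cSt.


Refutas method: VBN_i = 14.534*ln(ln(visc_i + 0.8)) + 10.975, blended linearly by mass fraction; since VBN is linear in VBI_i = ln(ln(visc_i + 0.8)) and the fractions sum to 1, blend VBI directly: visc = exp(exp(VBI_blend)) - 0.8
VBI_1 = ln(ln(43.3 + 0.8)) = 1.33143
VBI_2 = ln(ln(488 + 0.8)) = 1.82325
VBI_blend = 0.45 * 1.33143 + 0.55 * 1.82325 = 1.60193
visc_blend = exp(exp(1.60193)) - 0.8 = 142.2

142.2 cSt


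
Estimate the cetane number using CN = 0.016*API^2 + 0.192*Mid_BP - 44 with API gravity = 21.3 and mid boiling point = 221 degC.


CN = 0.016 * 21.3^2 + 0.192 * 221 - 44
CN = 7.25904 + 42.432 - 44 = 5.69104

5.69104


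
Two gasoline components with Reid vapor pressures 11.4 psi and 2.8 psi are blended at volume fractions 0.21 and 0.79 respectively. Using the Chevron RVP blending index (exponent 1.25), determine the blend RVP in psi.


Chevron index: RVP_blend = (sum xi*RVPi^1.25)^(1/1.25)
RVP^1.25 terms: 0.21 * 11.4^1.25 + 0.79 * 2.8^1.25 = 7.26034
RVP_blend = 7.26034^(1/1.25) = 4.884

4.884 psi


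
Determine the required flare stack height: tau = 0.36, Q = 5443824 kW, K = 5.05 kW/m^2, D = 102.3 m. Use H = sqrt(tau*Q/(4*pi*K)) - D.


tau*Q/(4*pi*K) = 0.36 * 5443824 / (4 * pi * 5.05) = 30882
sqrt(30882) = 175.733
H = 175.733 - 102.3 = 73.43

73.43 m


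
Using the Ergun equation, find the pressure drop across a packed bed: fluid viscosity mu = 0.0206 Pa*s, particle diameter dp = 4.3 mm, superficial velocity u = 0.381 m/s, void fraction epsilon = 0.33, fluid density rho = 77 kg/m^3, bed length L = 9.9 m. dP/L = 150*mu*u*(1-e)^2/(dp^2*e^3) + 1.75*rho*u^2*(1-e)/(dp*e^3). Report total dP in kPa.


dp = 4.3 mm = 0.0043 m
Viscous term = 150*0.0206*0.381*(1-0.33)^2 / (0.0043^2*0.33^3) = 795343
Inertial term = 1.75*77*0.381^2*(1-0.33) / (0.0043*0.33^3) = 84809.3
dP/L = 795343 + 84809.3 = 880152 Pa/m
dP = 880152 * 9.9 / 1000 = 8714 kPa

8714 kPa


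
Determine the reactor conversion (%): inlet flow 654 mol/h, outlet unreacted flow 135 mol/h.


X = (F_in - F_out) / F_in * 100
Moles reacted = 654 - 135 = 519
X = 519 / 654 * 100
= 0.7936 * 100
= 79.36 %

79.36 %


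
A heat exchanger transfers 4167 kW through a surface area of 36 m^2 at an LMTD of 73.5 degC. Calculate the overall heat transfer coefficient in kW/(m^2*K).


From Q = U*A*LMTD, U = Q / (A * LMTD)
U = 4167 / (36 * 73.5) = 4167 / 2646 = 1.575

1.575 kW/(m^2*K)


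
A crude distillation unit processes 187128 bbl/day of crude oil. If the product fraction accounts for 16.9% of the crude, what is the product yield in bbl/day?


Crude throughput = 187128 bbl/day
Fraction yield = 16.9%
yield = throughput * fraction / 100
yield = 187128 * 16.9 / 100 = 31624.632

31624.632 bbl/day


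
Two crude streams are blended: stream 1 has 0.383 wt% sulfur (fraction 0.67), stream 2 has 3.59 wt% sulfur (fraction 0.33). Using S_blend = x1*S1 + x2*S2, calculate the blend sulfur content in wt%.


Linear sulfur blending: S_blend = x1*S1 + x2*S2
Contribution 1: 0.67 * 0.383 = 0.25661 wt%
Contribution 2: 0.33 * 3.59 = 1.1847 wt%
S_blend = 0.25661 + 1.1847 = 1.44131

1.44131 wt%


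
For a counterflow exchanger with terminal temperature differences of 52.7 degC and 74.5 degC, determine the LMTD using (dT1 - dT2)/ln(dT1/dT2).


LMTD = (dT1 - dT2) / ln(dT1/dT2)
= (52.7 - 74.5) / ln(52.7 / 74.5) = -21.8 / -0.346184 = 62.97

62.97 degC


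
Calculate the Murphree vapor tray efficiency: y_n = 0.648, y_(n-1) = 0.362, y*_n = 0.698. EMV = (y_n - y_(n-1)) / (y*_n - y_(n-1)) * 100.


Murphree vapor efficiency: EMV = (y_n - y_(n-1)) / (y*_n - y_(n-1)) * 100
EMV = (0.648 - 0.362) / (0.698 - 0.362) * 100 = 0.286 / 0.336 * 100 = 85.12

85.12 %


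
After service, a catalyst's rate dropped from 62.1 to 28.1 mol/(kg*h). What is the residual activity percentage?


Activity (%) = (rate_used / rate_fresh) * 100
rate_used = 28.1, rate_fresh = 62.1
= (28.1 / 62.1) * 100
= 0.4525 * 100 = 45.25

45.25 %


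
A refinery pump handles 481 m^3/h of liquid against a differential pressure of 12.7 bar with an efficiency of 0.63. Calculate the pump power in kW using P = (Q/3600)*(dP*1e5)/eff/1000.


Q = 481 / 3600 = 0.133611 m^3/s
P = 0.133611 * (12.7 * 1e5) / 0.63 / 1000 = 269.3

269.3 kW


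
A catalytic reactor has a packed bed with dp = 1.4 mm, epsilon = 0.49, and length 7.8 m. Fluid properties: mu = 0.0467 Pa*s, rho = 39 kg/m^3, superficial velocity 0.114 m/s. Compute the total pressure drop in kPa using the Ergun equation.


dp = 1.4 mm = 0.0014 m
Viscous term = 150*0.0467*0.114*(1-0.49)^2 / (0.0014^2*0.49^3) = 900760
Inertial term = 1.75*39*0.114^2*(1-0.49) / (0.0014*0.49^3) = 2746.42
dP/L = 900760 + 2746.42 = 903506 Pa/m
dP = 903506 * 7.8 / 1000 = 7047 kPa

7047 kPa


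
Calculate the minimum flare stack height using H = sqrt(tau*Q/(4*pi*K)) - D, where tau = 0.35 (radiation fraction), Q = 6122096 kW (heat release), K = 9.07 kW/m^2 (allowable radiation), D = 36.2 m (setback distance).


tau*Q/(4*pi*K) = 0.35 * 6122096 / (4 * pi * 9.07) = 18799.7
sqrt(18799.7) = 137.112
H = 137.112 - 36.2 = 100.9

100.9 m


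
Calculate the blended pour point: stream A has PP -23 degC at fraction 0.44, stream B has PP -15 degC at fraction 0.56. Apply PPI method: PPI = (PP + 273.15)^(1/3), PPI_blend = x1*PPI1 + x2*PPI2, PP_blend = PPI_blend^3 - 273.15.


PPI_1 = (-23 + 273.15)^(1/3) = 6.300865
PPI_2 = (-15 + 273.15)^(1/3) = 6.36733
PPI_blend = 0.44 * 6.300865 + 0.56 * 6.36733 = 6.338085
PP_blend = 6.338085^3 - 273.15 = 254.6093 - 273.15 = -18.54

-18.54 degC


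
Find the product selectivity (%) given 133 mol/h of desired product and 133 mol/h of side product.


Selectivity = desired / (desired + undesired) * 100
Total products = 133 + 133 = 266 mol/h
S = 133 / 266 * 100
= 0.5000 * 100
= 50.00 %

50.00 %


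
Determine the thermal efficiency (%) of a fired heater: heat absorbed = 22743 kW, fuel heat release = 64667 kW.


Furnace efficiency = Q_absorbed / Q_fuel * 100
= 22743 / 64667 * 100 = 35.17

35.17 %


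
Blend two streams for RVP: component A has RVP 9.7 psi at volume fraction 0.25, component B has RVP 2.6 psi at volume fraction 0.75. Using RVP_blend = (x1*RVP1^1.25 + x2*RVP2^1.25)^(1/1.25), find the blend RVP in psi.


Chevron index: RVP_blend = (sum xi*RVPi^1.25)^(1/1.25)
RVP^1.25 terms: 0.25 * 9.7^1.25 + 0.75 * 2.6^1.25 = 6.75577
RVP_blend = 6.75577^(1/1.25) = 4.610

4.610 psi


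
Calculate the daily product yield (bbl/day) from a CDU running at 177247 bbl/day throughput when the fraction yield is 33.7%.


Crude throughput = 177247 bbl/day
Fraction yield = 33.7%
yield = throughput * fraction / 100
yield = 177247 * 33.7 / 100 = 59732.239

59732.239 bbl/day


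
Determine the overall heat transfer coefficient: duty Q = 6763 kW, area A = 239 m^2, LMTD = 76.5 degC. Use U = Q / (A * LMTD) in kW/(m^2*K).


From Q = U*A*LMTD, U = Q / (A * LMTD)
U = 6763 / (239 * 76.5) = 6763 / 18283.5 = 0.3699

0.3699 kW/(m^2*K)


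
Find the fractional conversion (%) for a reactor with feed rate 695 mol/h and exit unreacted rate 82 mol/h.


X = (F_in - F_out) / F_in * 100
Moles reacted = 695 - 82 = 613
X = 613 / 695 * 100
= 0.8820 * 100
= 88.20 %

88.20 %


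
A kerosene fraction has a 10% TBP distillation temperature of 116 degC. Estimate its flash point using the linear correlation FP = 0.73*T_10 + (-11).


FP = 0.73 * 116 + (-11) = 73.68

73.68 degC


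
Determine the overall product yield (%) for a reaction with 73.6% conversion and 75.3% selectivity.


Overall yield = conversion (%) * selectivity (%) / 100
Conversion = 73.6%, Selectivity = 75.3%
Y = 73.6 * 75.3 / 100
= 55.4208 %

55.4208 %


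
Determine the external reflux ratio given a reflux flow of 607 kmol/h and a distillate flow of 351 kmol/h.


Reflux ratio definition: R = L / D (liquid returned / distillate withdrawn)
L = 607 kmol/h, D = 351 kmol/h
R = 607 / 351 = 1.729

1.729


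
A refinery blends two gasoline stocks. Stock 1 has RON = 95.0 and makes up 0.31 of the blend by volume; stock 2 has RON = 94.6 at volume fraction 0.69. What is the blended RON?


Linear blending: RON_blend = sum(vi * RONi)
Contribution 1: 0.31 * 95.0 = 29.45
Contribution 2: 0.69 * 94.6 = 65.274
RON_blend = 29.45 + 65.274 = 94.724

94.724


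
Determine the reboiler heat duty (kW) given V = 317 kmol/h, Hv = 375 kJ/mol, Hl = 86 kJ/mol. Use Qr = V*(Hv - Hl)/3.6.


Qr = 317 * (375 - 86) / 3.6 = 317 * 289 / 3.6 = 25450

25450 kW


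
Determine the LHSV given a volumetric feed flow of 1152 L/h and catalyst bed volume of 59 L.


LHSV = volumetric feed rate / catalyst volume
= 1152 L/h / 59 L
= 19.53 h^-1

19.53 h^-1


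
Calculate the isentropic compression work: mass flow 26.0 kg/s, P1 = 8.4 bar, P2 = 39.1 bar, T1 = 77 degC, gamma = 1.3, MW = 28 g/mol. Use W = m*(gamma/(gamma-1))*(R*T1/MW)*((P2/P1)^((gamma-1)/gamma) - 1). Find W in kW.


Isentropic work: W = m*(gamma/(gamma-1))*(R*T1/MW)*((P2/P1)^((gamma-1)/gamma) - 1)
T1 = 77 + 273.15 = 350.15 K
Pressure ratio = 39.1 / 8.4 = 4.65476
Exponent = (1.3 - 1)/1.3 = 0.230769
(P2/P1)^exp - 1 = 4.65476^0.230769 - 1 = 0.426034
W = 26.0 * 1.3 / 0.3 * 8.314 * 350.15 / 28 * 0.426034 = 4991

4991 kW


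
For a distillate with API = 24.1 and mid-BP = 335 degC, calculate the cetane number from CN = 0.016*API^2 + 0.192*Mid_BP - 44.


CN = 0.016 * 24.1^2 + 0.192 * 335 - 44
CN = 9.29296 + 64.32 - 44 = 29.61296

29.61296


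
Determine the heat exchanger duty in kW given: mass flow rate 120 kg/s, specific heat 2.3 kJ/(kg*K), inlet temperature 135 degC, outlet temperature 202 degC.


Q = m_dot * cp * delta_T
delta_T = 202 - 135 = 67 K
Q = 120 * 2.3 * 67
= 276 * 67
= 18492 kW

18492 kW


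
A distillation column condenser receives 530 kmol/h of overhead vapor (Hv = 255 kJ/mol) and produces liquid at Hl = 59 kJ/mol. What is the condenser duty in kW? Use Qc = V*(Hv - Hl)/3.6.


Qc = 530 * (255 - 59) / 3.6 = 530 * 196 / 3.6 = 28860

28860 kW


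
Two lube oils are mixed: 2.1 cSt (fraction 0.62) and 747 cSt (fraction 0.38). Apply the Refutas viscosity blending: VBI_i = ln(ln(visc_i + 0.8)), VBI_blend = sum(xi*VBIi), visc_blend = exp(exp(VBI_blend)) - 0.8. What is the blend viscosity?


Refutas method: VBN_i = 14.534*ln(ln(visc_i + 0.8)) + 10.975, blended linearly by mass fraction; since VBN is linear in VBI_i = ln(ln(visc_i + 0.8)) and the fractions sum to 1, blend VBI directly: visc = exp(exp(VBI_blend)) - 0.8
VBI_1 = ln(ln(2.1 + 0.8)) = 0.0627032
VBI_2 = ln(ln(747 + 0.8)) = 1.88966
VBI_blend = 0.62 * 0.0627032 + 0.38 * 1.88966 = 0.756947
visc_blend = exp(exp(0.756947)) - 0.8 = 7.630

7.630 cSt


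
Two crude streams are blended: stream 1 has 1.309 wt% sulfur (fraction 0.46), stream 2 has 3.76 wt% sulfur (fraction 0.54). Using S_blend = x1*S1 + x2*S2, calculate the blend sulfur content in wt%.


Linear sulfur blending: S_blend = x1*S1 + x2*S2
Contribution 1: 0.46 * 1.309 = 0.60214 wt%
Contribution 2: 0.54 * 3.76 = 2.0304 wt%
S_blend = 0.60214 + 2.0304 = 2.63254

2.63254 wt%


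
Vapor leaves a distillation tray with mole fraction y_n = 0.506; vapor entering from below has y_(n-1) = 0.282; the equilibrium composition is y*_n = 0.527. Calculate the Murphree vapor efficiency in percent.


Murphree vapor efficiency: EMV = (y_n - y_(n-1)) / (y*_n - y_(n-1)) * 100
EMV = (0.506 - 0.282) / (0.527 - 0.282) * 100 = 0.224 / 0.245 * 100 = 91.43

91.43 %
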